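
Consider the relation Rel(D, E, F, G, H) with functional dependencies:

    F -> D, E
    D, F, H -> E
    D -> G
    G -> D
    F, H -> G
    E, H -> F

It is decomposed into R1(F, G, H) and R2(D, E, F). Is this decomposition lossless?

Common attributes: R1 ∩ R2 = {F}.
Closure of {F}: F → D, E applies, adding D, E; D → G applies, adding G. So (F)⁺ = {D, E, F, G}.
This closure contains every attribute of R2, so R1 ∩ R2 → R2. The join is lossless.

Yes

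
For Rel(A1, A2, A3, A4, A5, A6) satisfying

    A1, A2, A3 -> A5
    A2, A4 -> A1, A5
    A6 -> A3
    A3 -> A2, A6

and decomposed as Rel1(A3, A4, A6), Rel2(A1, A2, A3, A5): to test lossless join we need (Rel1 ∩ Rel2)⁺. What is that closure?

Rel1 ∩ Rel2 = {A3}.
A3 → A2, A6 applies, adding A2, A6
Closure: {A2, A3, A6}.

A2, A3, A6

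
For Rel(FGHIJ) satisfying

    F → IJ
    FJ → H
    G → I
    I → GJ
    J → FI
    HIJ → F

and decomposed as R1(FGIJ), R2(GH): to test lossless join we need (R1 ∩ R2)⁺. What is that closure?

R1 ∩ R2 = {G}.
G → I applies, adding I
I → GJ applies, adding J
J → FI applies, adding F
FJ → H applies, adding H
Closure: {FGHIJ}.

FGHIJ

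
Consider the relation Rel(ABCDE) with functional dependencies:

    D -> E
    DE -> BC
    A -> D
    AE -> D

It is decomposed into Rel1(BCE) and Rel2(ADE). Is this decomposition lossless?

No

Common attributes: Rel1 ∩ Rel2 = {E}.
No dependency enlarges {E}, so (E)⁺ = {E}.
The closure contains neither all of Rel1 = {BCE} nor all of Rel2 = {ADE}, so the common attributes are not a superkey of either fragment. The join is lossy.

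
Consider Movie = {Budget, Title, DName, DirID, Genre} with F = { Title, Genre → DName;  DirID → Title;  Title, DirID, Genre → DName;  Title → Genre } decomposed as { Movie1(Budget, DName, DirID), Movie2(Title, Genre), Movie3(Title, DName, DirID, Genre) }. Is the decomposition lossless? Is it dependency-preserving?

lossless and dependency-preserving

Lossless test (chase): Rows 2 and 3 agree on Title, Genre; apply Title, Genre→DName and equate their DName entries. Rows 1 and 3 agree on DirID; apply DirID→Title and equate their Title entries. Rows 1 and 2 agree on Title; apply Title→Genre and equate their Genre entries. Row 1 is now all distinguished symbols — the join is lossless.
Dependency preservation: every FD's attributes lie within a single fragment, so each can be enforced locally — preserved.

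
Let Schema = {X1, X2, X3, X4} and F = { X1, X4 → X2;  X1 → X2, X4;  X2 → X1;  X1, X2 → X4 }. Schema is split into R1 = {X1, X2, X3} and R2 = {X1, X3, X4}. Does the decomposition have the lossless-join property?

Common attributes: R1 ∩ R2 = {X1, X3}.
Closure of {X1, X3}: X1 → X2, X4 applies, adding X2, X4. So (X1, X3)⁺ = {X1, X2, X3, X4}.
This closure contains every attribute of R1, so R1 ∩ R2 → R1. The join is lossless.

Yes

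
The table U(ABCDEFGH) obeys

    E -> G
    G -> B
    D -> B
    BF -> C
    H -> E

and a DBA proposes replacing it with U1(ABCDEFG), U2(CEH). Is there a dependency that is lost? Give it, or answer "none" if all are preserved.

none

E → G lies within U1.
G → B lies within U1.
D → B lies within U1.
BF → C lies within U1.
H → E lies within U2.
Every dependency is enforceable on the fragments, so the decomposition is dependency-preserving.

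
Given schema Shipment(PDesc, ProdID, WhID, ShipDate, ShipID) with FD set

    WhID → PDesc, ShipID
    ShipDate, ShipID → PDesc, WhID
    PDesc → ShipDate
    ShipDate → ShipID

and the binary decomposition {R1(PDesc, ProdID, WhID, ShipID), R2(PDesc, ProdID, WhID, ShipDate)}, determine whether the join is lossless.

Common attributes: R1 ∩ R2 = {PDesc, ProdID, WhID}.
Closure of {PDesc, ProdID, WhID}: WhID → PDesc, ShipID applies, adding ShipID; PDesc → ShipDate applies, adding ShipDate. So (PDesc, ProdID, WhID)⁺ = {PDesc, ProdID, WhID, ShipDate, ShipID}.
This closure contains every attribute of R1, so R1 ∩ R2 → R1. The join is lossless.

Yes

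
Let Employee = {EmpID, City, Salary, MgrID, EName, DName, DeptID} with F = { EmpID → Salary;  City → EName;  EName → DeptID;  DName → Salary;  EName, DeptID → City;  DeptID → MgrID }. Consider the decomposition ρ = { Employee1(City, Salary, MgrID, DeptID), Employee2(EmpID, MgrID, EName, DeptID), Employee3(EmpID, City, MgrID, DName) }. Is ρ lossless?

Chase test. Columns are EmpID, City, Salary, MgrID, EName, DName, DeptID; row i has aⱼ where attribute j ∈ Employeei, else bᵢⱼ.
Initial tableau (one row per fragment):
  row 1: b11 a2 a3 a4 b15 b16 a7
  row 2: a1 b22 b23 a4 a5 b26 a7
  row 3: a1 a2 b33 a4 b35 a6 b37
Rows 2 and 3 agree on EmpID; apply EmpID→Salary and equate their Salary entries.
Rows 1 and 3 agree on City; apply City→EName and equate their EName entries.
Rows 1 and 3 agree on EName; apply EName→DeptID and equate their DeptID entries.
No row becomes fully distinguished — the join is lossy.

No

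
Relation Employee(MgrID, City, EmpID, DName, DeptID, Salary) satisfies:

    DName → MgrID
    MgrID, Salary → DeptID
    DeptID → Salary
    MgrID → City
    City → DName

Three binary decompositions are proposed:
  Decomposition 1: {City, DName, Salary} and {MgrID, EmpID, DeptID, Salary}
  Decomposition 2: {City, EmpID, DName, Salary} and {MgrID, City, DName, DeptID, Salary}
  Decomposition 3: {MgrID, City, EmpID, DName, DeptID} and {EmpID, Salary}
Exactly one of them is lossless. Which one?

Decomposition 1: common = {Salary}, closure = {Salary} → lossy.
Decomposition 2: common = {City, DName, Salary}, closure = {MgrID, City, DName, DeptID, Salary} → lossless.
Decomposition 3: common = {EmpID}, closure = {EmpID} → lossy.

Decomposition 2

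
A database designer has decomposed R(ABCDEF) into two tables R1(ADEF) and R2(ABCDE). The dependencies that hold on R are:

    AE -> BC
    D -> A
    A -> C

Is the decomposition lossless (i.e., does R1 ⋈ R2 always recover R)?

Common attributes: R1 ∩ R2 = {ADE}.
Closure of {ADE}: AE → BC applies, adding BC. So (ADE)⁺ = {ABCDE}.
This closure contains every attribute of R2, so R1 ∩ R2 → R2. The join is lossless.

Yes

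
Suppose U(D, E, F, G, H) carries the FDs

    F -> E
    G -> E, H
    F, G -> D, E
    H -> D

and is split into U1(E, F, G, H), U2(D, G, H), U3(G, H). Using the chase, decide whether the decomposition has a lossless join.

Chase test. Columns are D, E, F, G, H; row i has aⱼ where attribute j ∈ Ui, else bᵢⱼ.
Initial tableau (one row per fragment):
  row 1: b11 a2 a3 a4 a5
  row 2: a1 b22 b23 a4 a5
  row 3: b31 b32 b33 a4 a5
Rows 1 and 2 agree on G; apply G→E, H and equate their E, H entries.
Rows 1 and 3 agree on G; apply G→E, H and equate their E, H entries.
Rows 1 and 2 agree on H; apply H→D and equate their D entries.
Rows 1 and 3 agree on H; apply H→D and equate their D entries.
Row 1 is now all distinguished symbols — the join is lossless.

Yes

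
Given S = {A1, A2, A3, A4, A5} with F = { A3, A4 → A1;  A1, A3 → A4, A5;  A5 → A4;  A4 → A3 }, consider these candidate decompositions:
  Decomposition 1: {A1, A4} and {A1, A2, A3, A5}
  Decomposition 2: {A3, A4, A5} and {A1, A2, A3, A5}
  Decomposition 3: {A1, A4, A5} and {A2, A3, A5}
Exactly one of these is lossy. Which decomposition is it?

Decomposition 1

Decomposition 1: common = {A1}, closure = {A1} → lossy.
Decomposition 2: common = {A3, A5}, closure = {A1, A3, A4, A5} → lossless.
Decomposition 3: common = {A5}, closure = {A1, A3, A4, A5} → lossless.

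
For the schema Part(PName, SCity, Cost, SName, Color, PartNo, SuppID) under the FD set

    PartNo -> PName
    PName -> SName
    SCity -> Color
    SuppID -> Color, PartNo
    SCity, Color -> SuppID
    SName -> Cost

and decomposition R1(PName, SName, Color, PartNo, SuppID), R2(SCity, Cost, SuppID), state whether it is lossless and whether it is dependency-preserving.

Lossless test: (SuppID)⁺ = {PName, Cost, SName, Color, PartNo, SuppID}, which contains all of one fragment — lossless.
Dependency preservation: the restricted closure of {SName} across the fragments never reaches {Cost}, so SName → Cost cannot be enforced without a join — not preserved.

lossless but not dependency-preserving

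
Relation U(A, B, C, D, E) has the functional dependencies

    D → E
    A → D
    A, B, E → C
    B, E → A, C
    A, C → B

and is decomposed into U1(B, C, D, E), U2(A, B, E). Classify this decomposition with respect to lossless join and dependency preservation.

lossless but not dependency-preserving

Lossless test: (B, E)⁺ = {A, B, C, D, E}, which contains all of one fragment — lossless.
Dependency preservation: the restricted closure of {A} across the fragments never reaches {D}, so A → D cannot be enforced without a join — not preserved.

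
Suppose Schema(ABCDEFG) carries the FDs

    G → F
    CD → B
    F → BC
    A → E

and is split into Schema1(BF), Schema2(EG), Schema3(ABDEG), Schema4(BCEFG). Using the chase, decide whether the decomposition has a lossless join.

Chase test. Columns are ABCDEFG; row i has aⱼ where attribute j ∈ Schemai, else bᵢⱼ.
Initial tableau (one row per fragment):
  row 1: b11 a2 b13 b14 b15 a6 b17
  row 2: b21 b22 b23 b24 a5 b26 a7
  row 3: a1 a2 b33 a4 a5 b36 a7
  row 4: b41 a2 a3 b44 a5 a6 a7
Rows 2 and 3 agree on G; apply G→F and equate their F entries.
Rows 2 and 4 agree on G; apply G→F and equate their F entries.
Rows 1 and 2 agree on F; apply F→BC and equate their BC entries.
Rows 1 and 3 agree on F; apply F→BC and equate their BC entries.
Rows 1 and 4 agree on F; apply F→BC and equate their BC entries.
Row 3 is now all distinguished symbols — the join is lossless.

Yes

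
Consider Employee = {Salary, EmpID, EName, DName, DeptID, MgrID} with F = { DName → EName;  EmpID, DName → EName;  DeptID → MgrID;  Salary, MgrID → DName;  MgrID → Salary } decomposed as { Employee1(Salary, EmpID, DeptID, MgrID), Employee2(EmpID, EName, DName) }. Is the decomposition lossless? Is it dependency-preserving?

Lossless test: (EmpID)⁺ = {EmpID}, which is a superkey of neither fragment — lossy.
Dependency preservation: the restricted closure of {Salary, MgrID} across the fragments never reaches {DName}, so Salary, MgrID → DName cannot be enforced without a join — not preserved.

lossy and not dependency-preserving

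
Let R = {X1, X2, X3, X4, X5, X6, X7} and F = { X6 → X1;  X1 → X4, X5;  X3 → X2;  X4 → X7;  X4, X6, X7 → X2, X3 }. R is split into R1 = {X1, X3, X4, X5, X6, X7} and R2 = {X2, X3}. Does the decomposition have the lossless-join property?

Common attributes: R1 ∩ R2 = {X3}.
Closure of {X3}: X3 → X2 applies, adding X2. So (X3)⁺ = {X2, X3}.
This closure contains every attribute of R2, so R1 ∩ R2 → R2. The join is lossless.

Yes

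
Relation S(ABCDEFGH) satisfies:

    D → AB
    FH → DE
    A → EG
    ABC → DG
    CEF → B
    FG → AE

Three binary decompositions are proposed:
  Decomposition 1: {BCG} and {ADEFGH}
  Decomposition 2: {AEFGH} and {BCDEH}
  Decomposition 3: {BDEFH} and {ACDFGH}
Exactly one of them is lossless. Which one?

Decomposition 1: common = {G}, closure = {G} → lossy.
Decomposition 2: common = {EH}, closure = {EH} → lossy.
Decomposition 3: common = {DFH}, closure = {ABDEFGH} → lossless.

Decomposition 3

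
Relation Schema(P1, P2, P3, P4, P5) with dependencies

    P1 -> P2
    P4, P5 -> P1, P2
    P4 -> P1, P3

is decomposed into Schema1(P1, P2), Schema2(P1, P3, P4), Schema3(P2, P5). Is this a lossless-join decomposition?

No

Chase test. Columns are P1, P2, P3, P4, P5; row i has aⱼ where attribute j ∈ Schemai, else bᵢⱼ.
Initial tableau (one row per fragment):
  row 1: a1 a2 b13 b14 b15
  row 2: a1 b22 a3 a4 b25
  row 3: b31 a2 b33 b34 a5
Rows 1 and 2 agree on P1; apply P1→P2 and equate their P2 entries.
No row becomes fully distinguished — the join is lossy.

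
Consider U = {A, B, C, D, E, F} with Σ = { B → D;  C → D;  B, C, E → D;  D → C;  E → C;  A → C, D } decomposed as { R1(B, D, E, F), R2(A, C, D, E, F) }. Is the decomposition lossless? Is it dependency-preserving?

lossy but dependency-preserving

Lossless test: (D, E, F)⁺ = {C, D, E, F}, which is a superkey of neither fragment — lossy.
Dependency preservation: B, C, E → D is not contained in any single fragment, but the restricted closure of its left-hand side across the fragments still reaches the right-hand side; the remaining FDs each lie inside some fragment. All dependencies are preserved.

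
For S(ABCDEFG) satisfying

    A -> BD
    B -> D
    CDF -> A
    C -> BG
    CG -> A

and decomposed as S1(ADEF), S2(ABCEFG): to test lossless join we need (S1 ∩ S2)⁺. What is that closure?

S1 ∩ S2 = {AEF}.
A → BD applies, adding BD
Closure: {ABDEF}.

ABDEF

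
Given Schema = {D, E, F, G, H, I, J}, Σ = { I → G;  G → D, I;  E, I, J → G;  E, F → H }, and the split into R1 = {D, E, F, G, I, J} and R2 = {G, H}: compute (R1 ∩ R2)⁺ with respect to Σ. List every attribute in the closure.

R1 ∩ R2 = {G}.
G → D, I applies, adding D, I
Closure: {D, G, I}.

D, G, I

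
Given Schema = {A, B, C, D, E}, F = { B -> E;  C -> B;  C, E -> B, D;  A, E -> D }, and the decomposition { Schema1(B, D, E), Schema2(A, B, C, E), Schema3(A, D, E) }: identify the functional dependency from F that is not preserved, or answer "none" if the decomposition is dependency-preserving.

C, E -> B, D

Check C, E → B, D: no single fragment contains all of {B, C, D, E}, and the restricted closure of {C, E} across the fragments never reaches {B, D}.
B → E is preserved.
C → B is preserved.
A, E → D is preserved.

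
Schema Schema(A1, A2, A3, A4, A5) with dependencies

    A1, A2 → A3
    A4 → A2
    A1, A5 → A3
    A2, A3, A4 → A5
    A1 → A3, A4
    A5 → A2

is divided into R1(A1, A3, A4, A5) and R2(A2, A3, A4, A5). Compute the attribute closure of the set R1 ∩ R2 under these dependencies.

A2, A3, A4, A5

R1 ∩ R2 = {A3, A4, A5}.
A4 → A2 applies, adding A2
Closure: {A2, A3, A4, A5}.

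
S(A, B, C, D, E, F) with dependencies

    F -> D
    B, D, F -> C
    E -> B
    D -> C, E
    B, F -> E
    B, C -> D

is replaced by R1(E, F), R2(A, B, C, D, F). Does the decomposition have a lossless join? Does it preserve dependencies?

lossless but not dependency-preserving

Lossless test: (F)⁺ = {B, C, D, E, F}, which contains all of one fragment — lossless.
Dependency preservation: the restricted closure of {E} across the fragments never reaches {B}, so E → B cannot be enforced without a join — not preserved.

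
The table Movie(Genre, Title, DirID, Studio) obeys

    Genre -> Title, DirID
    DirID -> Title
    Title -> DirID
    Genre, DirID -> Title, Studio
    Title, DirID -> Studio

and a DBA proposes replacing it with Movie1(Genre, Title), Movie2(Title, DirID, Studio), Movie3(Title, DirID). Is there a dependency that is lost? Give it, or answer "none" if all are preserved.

Genre → Title, DirID: restricted closure across fragments reaches Title, DirID.
DirID → Title lies within Movie2.
Title → DirID lies within Movie2.
Genre, DirID → Title, Studio: restricted closure across fragments reaches Title, Studio.
Title, DirID → Studio lies within Movie2.
Every dependency is enforceable on the fragments, so the decomposition is dependency-preserving.

none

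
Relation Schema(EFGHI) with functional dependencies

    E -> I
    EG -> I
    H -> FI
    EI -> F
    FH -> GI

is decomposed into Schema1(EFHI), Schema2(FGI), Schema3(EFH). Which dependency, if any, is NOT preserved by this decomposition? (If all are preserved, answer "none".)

Check FH → GI: no single fragment contains all of {FGHI}, and the restricted closure of {FH} across the fragments never reaches {GI}.
E → I is preserved.
EG → I is preserved.
H → FI is preserved.
EI → F is preserved.

FH -> GI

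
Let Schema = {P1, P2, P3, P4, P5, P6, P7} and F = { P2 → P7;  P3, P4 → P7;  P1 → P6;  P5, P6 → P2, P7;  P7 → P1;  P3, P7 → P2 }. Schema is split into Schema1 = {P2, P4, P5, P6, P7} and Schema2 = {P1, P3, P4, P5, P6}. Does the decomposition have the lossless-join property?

Common attributes: Schema1 ∩ Schema2 = {P4, P5, P6}.
Closure of {P4, P5, P6}: P5, P6 → P2, P7 applies, adding P2, P7; P7 → P1 applies, adding P1. So (P4, P5, P6)⁺ = {P1, P2, P4, P5, P6, P7}.
This closure contains every attribute of Schema1, so Schema1 ∩ Schema2 → Schema1. The join is lossless.

Yes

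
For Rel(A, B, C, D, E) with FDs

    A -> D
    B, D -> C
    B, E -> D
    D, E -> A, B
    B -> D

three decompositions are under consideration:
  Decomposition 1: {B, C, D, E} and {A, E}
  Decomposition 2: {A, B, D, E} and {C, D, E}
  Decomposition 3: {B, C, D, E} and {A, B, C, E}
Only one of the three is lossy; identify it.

Decomposition 1: common = {E}, closure = {E} → lossy.
Decomposition 2: common = {D, E}, closure = {A, B, C, D, E} → lossless.
Decomposition 3: common = {B, C, E}, closure = {A, B, C, D, E} → lossless.

Decomposition 1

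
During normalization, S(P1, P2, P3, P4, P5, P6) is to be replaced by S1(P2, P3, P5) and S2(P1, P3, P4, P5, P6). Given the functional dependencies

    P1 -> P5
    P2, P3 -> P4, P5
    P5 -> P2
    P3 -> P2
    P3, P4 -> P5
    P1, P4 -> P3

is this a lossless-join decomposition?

Yes

Common attributes: S1 ∩ S2 = {P3, P5}.
Closure of {P3, P5}: P5 → P2 applies, adding P2; P2, P3 → P4, P5 applies, adding P4. So (P3, P5)⁺ = {P2, P3, P4, P5}.
This closure contains every attribute of S1, so S1 ∩ S2 → S1. The join is lossless.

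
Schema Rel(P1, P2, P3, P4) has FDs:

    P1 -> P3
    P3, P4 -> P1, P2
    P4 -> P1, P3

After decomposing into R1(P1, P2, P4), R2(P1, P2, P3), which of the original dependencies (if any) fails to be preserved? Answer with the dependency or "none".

P1 → P3 lies within R2.
P3, P4 → P1, P2: restricted closure across fragments reaches P1, P2.
P4 → P1, P3: restricted closure across fragments reaches P1, P3.
Every dependency is enforceable on the fragments, so the decomposition is dependency-preserving.

none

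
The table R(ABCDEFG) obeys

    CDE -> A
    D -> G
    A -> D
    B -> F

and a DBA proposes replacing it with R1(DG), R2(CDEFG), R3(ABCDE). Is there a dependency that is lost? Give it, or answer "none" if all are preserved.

B -> F

Check B → F: no single fragment contains all of {BF}, and the restricted closure of {B} across the fragments never reaches {F}.
CDE → A is preserved.
D → G is preserved.
A → D is preserved.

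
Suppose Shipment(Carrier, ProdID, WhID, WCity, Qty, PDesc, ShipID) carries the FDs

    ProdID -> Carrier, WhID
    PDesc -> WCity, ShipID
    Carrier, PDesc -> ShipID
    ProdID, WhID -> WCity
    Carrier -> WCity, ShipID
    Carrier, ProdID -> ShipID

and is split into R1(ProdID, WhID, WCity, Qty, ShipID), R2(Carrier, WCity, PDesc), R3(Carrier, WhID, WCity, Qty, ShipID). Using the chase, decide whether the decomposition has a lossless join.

No

Chase test. Columns are Carrier, ProdID, WhID, WCity, Qty, PDesc, ShipID; row i has aⱼ where attribute j ∈ Ri, else bᵢⱼ.
Initial tableau (one row per fragment):
  row 1: b11 a2 a3 a4 a5 b16 a7
  row 2: a1 b22 b23 a4 b25 a6 b27
  row 3: a1 b32 a3 a4 a5 b36 a7
Rows 2 and 3 agree on Carrier; apply Carrier→WCity, ShipID and equate their WCity, ShipID entries.
No row becomes fully distinguished — the join is lossy.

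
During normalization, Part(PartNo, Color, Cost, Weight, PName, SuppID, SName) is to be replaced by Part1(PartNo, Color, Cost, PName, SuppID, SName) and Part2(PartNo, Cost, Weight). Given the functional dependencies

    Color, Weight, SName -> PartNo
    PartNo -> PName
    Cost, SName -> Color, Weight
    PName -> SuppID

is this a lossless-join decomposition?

Common attributes: Part1 ∩ Part2 = {PartNo, Cost}.
Closure of {PartNo, Cost}: PartNo → PName applies, adding PName; PName → SuppID applies, adding SuppID. So (PartNo, Cost)⁺ = {PartNo, Cost, PName, SuppID}.
The closure contains neither all of Part1 = {PartNo, Color, Cost, PName, SuppID, SName} nor all of Part2 = {PartNo, Cost, Weight}, so the common attributes are not a superkey of either fragment. The join is lossy.

No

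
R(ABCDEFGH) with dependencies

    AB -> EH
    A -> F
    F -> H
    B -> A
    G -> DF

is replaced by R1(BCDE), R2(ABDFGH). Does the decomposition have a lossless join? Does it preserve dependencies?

lossy but dependency-preserving

Lossless test: (BD)⁺ = {ABDEFH}, which is a superkey of neither fragment — lossy.
Dependency preservation: AB → EH is not contained in any single fragment, but the restricted closure of its left-hand side across the fragments still reaches the right-hand side; the remaining FDs each lie inside some fragment. All dependencies are preserved.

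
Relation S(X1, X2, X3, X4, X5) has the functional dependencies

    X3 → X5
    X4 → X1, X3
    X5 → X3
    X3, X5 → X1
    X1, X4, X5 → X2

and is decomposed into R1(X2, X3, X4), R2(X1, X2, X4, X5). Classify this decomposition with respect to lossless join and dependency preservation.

Lossless test: (X2, X4)⁺ = {X1, X2, X3, X4, X5}, which contains all of one fragment — lossless.
Dependency preservation: the restricted closure of {X3} across the fragments never reaches {X5}, so X3 → X5 cannot be enforced without a join — not preserved.

lossless but not dependency-preserving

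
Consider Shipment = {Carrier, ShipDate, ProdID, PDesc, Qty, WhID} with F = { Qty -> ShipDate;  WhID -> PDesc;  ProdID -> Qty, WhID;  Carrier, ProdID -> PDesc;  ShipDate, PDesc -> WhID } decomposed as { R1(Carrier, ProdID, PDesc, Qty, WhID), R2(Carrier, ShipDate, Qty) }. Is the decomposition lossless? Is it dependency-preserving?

Lossless test: (Carrier, Qty)⁺ = {Carrier, ShipDate, Qty}, which contains all of one fragment — lossless.
Dependency preservation: the restricted closure of {ShipDate, PDesc} across the fragments never reaches {WhID}, so ShipDate, PDesc → WhID cannot be enforced without a join — not preserved.

lossless but not dependency-preserving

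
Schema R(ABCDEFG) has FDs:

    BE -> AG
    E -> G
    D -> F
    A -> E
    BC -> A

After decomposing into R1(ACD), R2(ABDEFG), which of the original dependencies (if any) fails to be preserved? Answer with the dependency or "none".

Check BC → A: no single fragment contains all of {ABC}, and the restricted closure of {BC} across the fragments never reaches {A}.
BE → AG is preserved.
E → G is preserved.
D → F is preserved.
A → E is preserved.

BC -> A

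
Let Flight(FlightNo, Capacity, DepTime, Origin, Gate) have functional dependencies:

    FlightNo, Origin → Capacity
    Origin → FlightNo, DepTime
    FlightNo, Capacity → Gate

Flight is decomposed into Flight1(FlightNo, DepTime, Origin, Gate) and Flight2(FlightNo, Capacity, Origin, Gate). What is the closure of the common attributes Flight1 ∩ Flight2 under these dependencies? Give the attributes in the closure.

FlightNo, Capacity, DepTime, Origin, Gate

Flight1 ∩ Flight2 = {FlightNo, Origin, Gate}.
FlightNo, Origin → Capacity applies, adding Capacity
Origin → FlightNo, DepTime applies, adding DepTime
Closure: {FlightNo, Capacity, DepTime, Origin, Gate}.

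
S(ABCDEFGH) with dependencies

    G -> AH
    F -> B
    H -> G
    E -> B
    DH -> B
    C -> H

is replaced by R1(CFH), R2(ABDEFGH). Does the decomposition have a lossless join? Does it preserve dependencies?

Lossless test: (FH)⁺ = {ABFGH}, which is a superkey of neither fragment — lossy.
Dependency preservation: every FD's attributes lie within a single fragment, so each can be enforced locally — preserved.

lossy but dependency-preserving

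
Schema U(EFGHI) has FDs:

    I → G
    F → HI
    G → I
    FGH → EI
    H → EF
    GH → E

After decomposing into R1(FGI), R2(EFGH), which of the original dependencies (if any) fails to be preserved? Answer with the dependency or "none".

I → G lies within R1.
F → HI: restricted closure across fragments reaches HI.
G → I lies within R1.
FGH → EI: restricted closure across fragments reaches EI.
H → EF lies within R2.
GH → E lies within R2.
Every dependency is enforceable on the fragments, so the decomposition is dependency-preserving.

none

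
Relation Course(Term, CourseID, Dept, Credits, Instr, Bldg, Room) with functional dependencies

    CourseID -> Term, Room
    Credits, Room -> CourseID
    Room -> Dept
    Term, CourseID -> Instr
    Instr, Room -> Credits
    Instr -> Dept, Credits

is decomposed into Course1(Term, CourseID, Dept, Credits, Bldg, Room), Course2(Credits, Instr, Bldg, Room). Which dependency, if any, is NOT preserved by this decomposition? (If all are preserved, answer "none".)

Check Instr → Dept, Credits: no single fragment contains all of {Dept, Credits, Instr}, and the restricted closure of {Instr} across the fragments never reaches {Dept, Credits}.
CourseID → Term, Room is preserved.
Credits, Room → CourseID is preserved.
Room → Dept is preserved.
Term, CourseID → Instr is preserved.
Instr, Room → Credits is preserved.

Instr -> Dept, Credits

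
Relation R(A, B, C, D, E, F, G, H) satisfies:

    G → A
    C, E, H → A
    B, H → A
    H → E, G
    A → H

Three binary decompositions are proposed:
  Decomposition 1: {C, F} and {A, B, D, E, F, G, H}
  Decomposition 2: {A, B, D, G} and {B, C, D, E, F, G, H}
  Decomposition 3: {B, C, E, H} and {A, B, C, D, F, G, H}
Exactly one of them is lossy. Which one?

Decomposition 1

Decomposition 1: common = {F}, closure = {F} → lossy.
Decomposition 2: common = {B, D, G}, closure = {A, B, D, E, G, H} → lossless.
Decomposition 3: common = {B, C, H}, closure = {A, B, C, E, G, H} → lossless.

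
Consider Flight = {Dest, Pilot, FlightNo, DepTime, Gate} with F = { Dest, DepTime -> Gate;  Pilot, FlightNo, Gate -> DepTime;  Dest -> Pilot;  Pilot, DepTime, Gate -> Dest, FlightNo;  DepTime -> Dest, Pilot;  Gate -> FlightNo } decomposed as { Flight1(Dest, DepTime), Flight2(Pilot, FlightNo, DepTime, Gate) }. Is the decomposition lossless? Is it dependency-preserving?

lossless but not dependency-preserving

Lossless test: (DepTime)⁺ = {Dest, Pilot, FlightNo, DepTime, Gate}, which contains all of one fragment — lossless.
Dependency preservation: the restricted closure of {Dest} across the fragments never reaches {Pilot}, so Dest → Pilot cannot be enforced without a join — not preserved.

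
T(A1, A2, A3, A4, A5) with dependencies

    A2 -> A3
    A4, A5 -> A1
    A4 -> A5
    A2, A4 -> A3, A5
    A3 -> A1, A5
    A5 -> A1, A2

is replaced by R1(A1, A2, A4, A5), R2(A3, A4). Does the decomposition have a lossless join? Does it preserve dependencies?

Lossless test: (A4)⁺ = {A1, A2, A3, A4, A5}, which contains all of one fragment — lossless.
Dependency preservation: the restricted closure of {A2} across the fragments never reaches {A3}, so A2 → A3 cannot be enforced without a join — not preserved.

lossless but not dependency-preserving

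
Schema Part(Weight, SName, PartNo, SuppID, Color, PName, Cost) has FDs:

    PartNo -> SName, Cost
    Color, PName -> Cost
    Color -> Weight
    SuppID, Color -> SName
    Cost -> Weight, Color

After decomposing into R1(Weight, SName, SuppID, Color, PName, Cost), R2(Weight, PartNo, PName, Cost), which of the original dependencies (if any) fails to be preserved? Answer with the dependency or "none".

PartNo -> SName, Cost

Check PartNo → SName, Cost: no single fragment contains all of {SName, PartNo, Cost}, and the restricted closure of {PartNo} across the fragments never reaches {SName, Cost}.
Color, PName → Cost is preserved.
Color → Weight is preserved.
SuppID, Color → SName is preserved.
Cost → Weight, Color is preserved.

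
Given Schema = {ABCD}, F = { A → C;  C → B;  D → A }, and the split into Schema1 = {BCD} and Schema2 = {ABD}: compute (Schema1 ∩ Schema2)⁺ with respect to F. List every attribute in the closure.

Schema1 ∩ Schema2 = {BD}.
D → A applies, adding A
A → C applies, adding C
Closure: {ABCD}.

ABCD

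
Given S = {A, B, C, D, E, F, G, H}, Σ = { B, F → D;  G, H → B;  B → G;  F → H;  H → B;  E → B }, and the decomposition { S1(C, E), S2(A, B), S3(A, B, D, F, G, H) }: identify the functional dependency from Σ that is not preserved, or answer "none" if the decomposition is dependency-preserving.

E → B

Check E → B: no single fragment contains all of {B, E}, and the restricted closure of {E} across the fragments never reaches {B}.
B, F → D is preserved.
G, H → B is preserved.
B → G is preserved.
F → H is preserved.
H → B is preserved.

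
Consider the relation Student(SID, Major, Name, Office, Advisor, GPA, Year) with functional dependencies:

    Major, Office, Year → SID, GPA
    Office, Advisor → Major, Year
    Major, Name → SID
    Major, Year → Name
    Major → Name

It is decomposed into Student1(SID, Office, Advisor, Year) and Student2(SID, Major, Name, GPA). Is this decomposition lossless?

No

Common attributes: Student1 ∩ Student2 = {SID}.
No dependency enlarges {SID}, so (SID)⁺ = {SID}.
The closure contains neither all of Student1 = {SID, Office, Advisor, Year} nor all of Student2 = {SID, Major, Name, GPA}, so the common attributes are not a superkey of either fragment. The join is lossy.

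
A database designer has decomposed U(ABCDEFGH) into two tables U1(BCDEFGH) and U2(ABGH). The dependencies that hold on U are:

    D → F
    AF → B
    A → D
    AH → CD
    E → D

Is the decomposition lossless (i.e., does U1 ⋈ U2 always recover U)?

No

Common attributes: U1 ∩ U2 = {BGH}.
No dependency enlarges {BGH}, so (BGH)⁺ = {BGH}.
The closure contains neither all of U1 = {BCDEFGH} nor all of U2 = {ABGH}, so the common attributes are not a superkey of either fragment. The join is lossy.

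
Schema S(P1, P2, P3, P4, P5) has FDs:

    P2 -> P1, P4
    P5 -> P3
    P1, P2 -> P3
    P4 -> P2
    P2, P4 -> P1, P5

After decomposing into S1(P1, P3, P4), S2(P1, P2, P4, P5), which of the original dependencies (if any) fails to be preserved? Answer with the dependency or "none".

P5 -> P3

Check P5 → P3: no single fragment contains all of {P3, P5}, and the restricted closure of {P5} across the fragments never reaches {P3}.
P2 → P1, P4 is preserved.
P1, P2 → P3 is preserved.
P4 → P2 is preserved.
P2, P4 → P1, P5 is preserved.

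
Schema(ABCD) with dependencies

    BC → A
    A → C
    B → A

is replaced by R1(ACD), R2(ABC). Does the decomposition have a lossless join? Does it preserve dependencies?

lossy but dependency-preserving

Lossless test: (AC)⁺ = {AC}, which is a superkey of neither fragment — lossy.
Dependency preservation: every FD's attributes lie within a single fragment, so each can be enforced locally — preserved.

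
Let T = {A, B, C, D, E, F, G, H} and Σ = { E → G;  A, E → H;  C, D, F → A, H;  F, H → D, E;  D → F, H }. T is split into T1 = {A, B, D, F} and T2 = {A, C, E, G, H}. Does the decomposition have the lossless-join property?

Common attributes: T1 ∩ T2 = {A}.
No dependency enlarges {A}, so (A)⁺ = {A}.
The closure contains neither all of T1 = {A, B, D, F} nor all of T2 = {A, C, E, G, H}, so the common attributes are not a superkey of either fragment. The join is lossy.

No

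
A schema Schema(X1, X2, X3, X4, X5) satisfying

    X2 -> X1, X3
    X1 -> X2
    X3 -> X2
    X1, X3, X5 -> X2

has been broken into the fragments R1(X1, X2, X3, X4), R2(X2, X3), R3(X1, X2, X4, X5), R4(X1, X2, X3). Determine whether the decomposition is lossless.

Chase test. Columns are X1, X2, X3, X4, X5; row i has aⱼ where attribute j ∈ Ri, else bᵢⱼ.
Initial tableau (one row per fragment):
  row 1: a1 a2 a3 a4 b15
  row 2: b21 a2 a3 b24 b25
  row 3: a1 a2 b33 a4 a5
  row 4: a1 a2 a3 b44 b45
Rows 1 and 2 agree on X2; apply X2→X1, X3 and equate their X1, X3 entries.
Rows 1 and 3 agree on X2; apply X2→X1, X3 and equate their X1, X3 entries.
Row 3 is now all distinguished symbols — the join is lossless.

Yes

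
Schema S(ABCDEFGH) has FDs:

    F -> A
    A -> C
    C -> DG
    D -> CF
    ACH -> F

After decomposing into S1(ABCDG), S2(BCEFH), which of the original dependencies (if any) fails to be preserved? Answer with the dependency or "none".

F → A: restricted closure across fragments reaches A.
A → C lies within S1.
C → DG lies within S1.
D → CF: restricted closure across fragments reaches CF.
ACH → F: restricted closure across fragments reaches F.
Every dependency is enforceable on the fragments, so the decomposition is dependency-preserving.

none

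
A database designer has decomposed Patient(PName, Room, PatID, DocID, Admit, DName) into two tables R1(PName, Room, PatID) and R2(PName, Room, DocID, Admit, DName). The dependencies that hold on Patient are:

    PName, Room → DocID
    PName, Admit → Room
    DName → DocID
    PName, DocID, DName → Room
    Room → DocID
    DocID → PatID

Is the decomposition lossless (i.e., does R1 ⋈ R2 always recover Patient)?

Common attributes: R1 ∩ R2 = {PName, Room}.
Closure of {PName, Room}: PName, Room → DocID applies, adding DocID; DocID → PatID applies, adding PatID. So (PName, Room)⁺ = {PName, Room, PatID, DocID}.
This closure contains every attribute of R1, so R1 ∩ R2 → R1. The join is lossless.

Yes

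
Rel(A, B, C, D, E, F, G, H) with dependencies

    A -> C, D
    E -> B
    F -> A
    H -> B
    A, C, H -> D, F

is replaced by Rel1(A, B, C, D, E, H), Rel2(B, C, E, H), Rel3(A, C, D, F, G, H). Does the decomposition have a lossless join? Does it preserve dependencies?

Lossless test (chase): Rows 1 and 3 agree on H; apply H→B and equate their B entries. Rows 1 and 3 agree on A, C, H; apply A, C, H→D, F and equate their D, F entries. No row becomes fully distinguished — the join is lossy.
Dependency preservation: every FD's attributes lie within a single fragment, so each can be enforced locally — preserved.

lossy but dependency-preserving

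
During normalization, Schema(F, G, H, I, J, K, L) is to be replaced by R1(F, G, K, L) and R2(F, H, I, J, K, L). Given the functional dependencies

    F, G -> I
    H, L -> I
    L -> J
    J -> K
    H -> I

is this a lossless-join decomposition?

No

Common attributes: R1 ∩ R2 = {F, K, L}.
Closure of {F, K, L}: L → J applies, adding J. So (F, K, L)⁺ = {F, J, K, L}.
The closure contains neither all of R1 = {F, G, K, L} nor all of R2 = {F, H, I, J, K, L}, so the common attributes are not a superkey of either fragment. The join is lossy.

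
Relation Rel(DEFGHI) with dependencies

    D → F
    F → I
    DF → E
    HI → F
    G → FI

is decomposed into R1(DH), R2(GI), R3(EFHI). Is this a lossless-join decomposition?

No

Chase test. Columns are DEFGHI; row i has aⱼ where attribute j ∈ Ri, else bᵢⱼ.
Initial tableau (one row per fragment):
  row 1: a1 b12 b13 b14 a5 b16
  row 2: b21 b22 b23 a4 b25 a6
  row 3: b31 a2 a3 b34 a5 a6
No row becomes fully distinguished — the join is lossy.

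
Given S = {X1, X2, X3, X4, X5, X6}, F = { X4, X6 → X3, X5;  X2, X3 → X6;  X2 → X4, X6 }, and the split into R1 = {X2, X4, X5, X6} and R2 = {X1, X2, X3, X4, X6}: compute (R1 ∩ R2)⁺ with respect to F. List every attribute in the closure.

X2, X3, X4, X5, X6

R1 ∩ R2 = {X2, X4, X6}.
X4, X6 → X3, X5 applies, adding X3, X5
Closure: {X2, X3, X4, X5, X6}.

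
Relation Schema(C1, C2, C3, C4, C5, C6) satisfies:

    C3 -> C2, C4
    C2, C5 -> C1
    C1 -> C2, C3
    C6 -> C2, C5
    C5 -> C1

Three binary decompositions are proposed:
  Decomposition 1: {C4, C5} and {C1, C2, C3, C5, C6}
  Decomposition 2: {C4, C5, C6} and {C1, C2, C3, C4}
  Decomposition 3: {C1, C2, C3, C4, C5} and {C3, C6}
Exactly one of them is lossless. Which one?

Decomposition 1: common = {C5}, closure = {C1, C2, C3, C4, C5} → lossless.
Decomposition 2: common = {C4}, closure = {C4} → lossy.
Decomposition 3: common = {C3}, closure = {C2, C3, C4} → lossy.

Decomposition 1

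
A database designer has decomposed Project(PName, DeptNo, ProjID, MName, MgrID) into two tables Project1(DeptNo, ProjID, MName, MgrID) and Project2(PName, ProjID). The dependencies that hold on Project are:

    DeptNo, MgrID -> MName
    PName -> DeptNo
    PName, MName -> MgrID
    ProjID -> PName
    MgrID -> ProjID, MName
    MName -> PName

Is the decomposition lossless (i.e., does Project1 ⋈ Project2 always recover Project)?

Common attributes: Project1 ∩ Project2 = {ProjID}.
Closure of {ProjID}: ProjID → PName applies, adding PName; PName → DeptNo applies, adding DeptNo. So (ProjID)⁺ = {PName, DeptNo, ProjID}.
This closure contains every attribute of Project2, so Project1 ∩ Project2 → Project2. The join is lossless.

Yes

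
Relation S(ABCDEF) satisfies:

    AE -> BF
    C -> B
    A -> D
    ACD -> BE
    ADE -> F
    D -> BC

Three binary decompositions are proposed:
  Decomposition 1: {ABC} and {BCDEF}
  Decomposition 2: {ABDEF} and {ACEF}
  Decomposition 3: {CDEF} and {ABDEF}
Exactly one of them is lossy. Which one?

Decomposition 1: common = {BC}, closure = {BC} → lossy.
Decomposition 2: common = {AEF}, closure = {ABCDEF} → lossless.
Decomposition 3: common = {DEF}, closure = {BCDEF} → lossless.

Decomposition 1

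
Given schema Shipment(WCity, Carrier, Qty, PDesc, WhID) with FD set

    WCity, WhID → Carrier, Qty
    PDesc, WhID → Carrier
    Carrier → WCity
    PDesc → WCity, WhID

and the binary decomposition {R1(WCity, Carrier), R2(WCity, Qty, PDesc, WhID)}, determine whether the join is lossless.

No

Common attributes: R1 ∩ R2 = {WCity}.
No dependency enlarges {WCity}, so (WCity)⁺ = {WCity}.
The closure contains neither all of R1 = {WCity, Carrier} nor all of R2 = {WCity, Qty, PDesc, WhID}, so the common attributes are not a superkey of either fragment. The join is lossy.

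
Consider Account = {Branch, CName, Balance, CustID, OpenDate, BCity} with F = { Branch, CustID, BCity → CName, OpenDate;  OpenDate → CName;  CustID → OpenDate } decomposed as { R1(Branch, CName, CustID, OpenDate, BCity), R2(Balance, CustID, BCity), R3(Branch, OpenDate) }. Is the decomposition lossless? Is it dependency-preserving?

Lossless test (chase): Rows 1 and 3 agree on OpenDate; apply OpenDate→CName and equate their CName entries. Rows 1 and 2 agree on CustID; apply CustID→OpenDate and equate their OpenDate entries. Rows 1 and 2 agree on OpenDate; apply OpenDate→CName and equate their CName entries. No row becomes fully distinguished — the join is lossy.
Dependency preservation: every FD's attributes lie within a single fragment, so each can be enforced locally — preserved.

lossy but dependency-preserving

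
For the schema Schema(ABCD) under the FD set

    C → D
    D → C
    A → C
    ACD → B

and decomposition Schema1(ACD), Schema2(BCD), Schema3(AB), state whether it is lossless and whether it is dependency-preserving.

lossless and dependency-preserving

Lossless test (chase): Rows 1 and 3 agree on A; apply A→C and equate their C entries. Rows 1 and 3 agree on C; apply C→D and equate their D entries. Rows 1 and 3 agree on ACD; apply ACD→B and equate their B entries. Row 1 is now all distinguished symbols — the join is lossless.
Dependency preservation: ACD → B is not contained in any single fragment, but the restricted closure of its left-hand side across the fragments still reaches the right-hand side; the remaining FDs each lie inside some fragment. All dependencies are preserved.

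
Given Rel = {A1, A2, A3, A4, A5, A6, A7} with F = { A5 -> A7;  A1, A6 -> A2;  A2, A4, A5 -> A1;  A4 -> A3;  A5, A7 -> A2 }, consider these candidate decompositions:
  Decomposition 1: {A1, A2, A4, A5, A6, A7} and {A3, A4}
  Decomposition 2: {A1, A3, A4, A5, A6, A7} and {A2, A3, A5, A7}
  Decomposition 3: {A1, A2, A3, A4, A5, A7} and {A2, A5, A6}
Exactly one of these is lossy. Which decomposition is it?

Decomposition 3

Decomposition 1: common = {A4}, closure = {A3, A4} → lossless.
Decomposition 2: common = {A3, A5, A7}, closure = {A2, A3, A5, A7} → lossless.
Decomposition 3: common = {A2, A5}, closure = {A2, A5, A7} → lossy.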